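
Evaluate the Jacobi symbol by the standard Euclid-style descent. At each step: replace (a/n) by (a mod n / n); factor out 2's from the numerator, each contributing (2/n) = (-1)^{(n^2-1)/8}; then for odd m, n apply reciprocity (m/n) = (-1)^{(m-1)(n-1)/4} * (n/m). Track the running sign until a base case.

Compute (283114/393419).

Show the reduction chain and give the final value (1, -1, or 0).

factor out 2^1: 283114 = 2^1·141557; with 393419 mod 8 = 3, (2/393419) = -1; sign now -1; continue with (141557/393419)
flip (141557/393419) -> (393419/141557): both odd, 141557 mod 4 = 1, 393419 mod 4 = 3, so the flip contributes +1; sign now -1
(393419/141557): 393419 mod 141557 = 110305, so (393419/141557) = (110305/141557)
flip (110305/141557) -> (141557/110305): both odd, 110305 mod 4 = 1, 141557 mod 4 = 1, so the flip contributes +1; sign now -1
(141557/110305): 141557 mod 110305 = 31252, so (141557/110305) = (31252/110305)
factor out 2^2: 31252 = 2^2·7813; with 110305 mod 8 = 1, (2/110305) = +1; sign now -1; continue with (7813/110305)
flip (7813/110305) -> (110305/7813): both odd, 7813 mod 4 = 1, 110305 mod 4 = 1, so the flip contributes +1; sign now -1
(110305/7813): 110305 mod 7813 = 923, so (110305/7813) = (923/7813)
flip (923/7813) -> (7813/923): both odd, 923 mod 4 = 3, 7813 mod 4 = 1, so the flip contributes +1; sign now -1
(7813/923): 7813 mod 923 = 429, so (7813/923) = (429/923)
flip (429/923) -> (923/429): both odd, 429 mod 4 = 1, 923 mod 4 = 3, so the flip contributes +1; sign now -1
(923/429): 923 mod 429 = 65, so (923/429) = (65/429)
flip (65/429) -> (429/65): both odd, 65 mod 4 = 1, 429 mod 4 = 1, so the flip contributes +1; sign now -1
(429/65): 429 mod 65 = 39, so (429/65) = (39/65)
flip (39/65) -> (65/39): both odd, 39 mod 4 = 3, 65 mod 4 = 1, so the flip contributes +1; sign now -1
(65/39): 65 mod 39 = 26, so (65/39) = (26/39)
factor out 2^1: 26 = 2^1·13; with 39 mod 8 = 7, (2/39) = +1; sign now -1; continue with (13/39)
flip (13/39) -> (39/13): both odd, 13 mod 4 = 1, 39 mod 4 = 3, so the flip contributes +1; sign now -1
(39/13): 39 mod 13 = 0, so (39/13) = (0/13)
reached (0/13); gcd(a, n) > 1, so (0/13) = 0 and the symbol is 0

0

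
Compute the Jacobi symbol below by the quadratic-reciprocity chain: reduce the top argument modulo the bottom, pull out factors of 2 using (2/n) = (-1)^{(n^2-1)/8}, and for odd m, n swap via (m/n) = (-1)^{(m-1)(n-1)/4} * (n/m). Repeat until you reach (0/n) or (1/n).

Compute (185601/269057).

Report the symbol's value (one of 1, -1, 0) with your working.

-1

reciprocity: (185601/269057) = +1·(269057/185601) since 185601 mod 4 = 1, 269057 mod 4 = 1; sign now +1
(269057/185601) = (83456/185601)   [reduce mod 185601]
83456 = 2^9·163; (2/185601) = +1 since 185601 mod 8 = 1, so (83456/185601) = (+1)^9·(163/185601); sign now +1
reciprocity: (163/185601) = +1·(185601/163) since 163 mod 4 = 3, 185601 mod 4 = 1; sign now +1
(185601/163) = (107/163)   [reduce mod 163]
reciprocity: (107/163) = -1·(163/107) since 107 mod 4 = 3, 163 mod 4 = 3; sign now -1
(163/107) = (56/107)   [reduce mod 107]
56 = 2^3·7; (2/107) = -1 since 107 mod 8 = 3, so (56/107) = (-1)^3·(7/107); sign now +1
reciprocity: (7/107) = -1·(107/7) since 7 mod 4 = 3, 107 mod 4 = 3; sign now -1
(107/7) = (2/7)   [reduce mod 7]
2 = 2^1·1; (2/7) = +1 since 7 mod 8 = 7, so (2/7) = (+1)^1·(1/7); sign now -1
(1/7) = 1; final value = sign = -1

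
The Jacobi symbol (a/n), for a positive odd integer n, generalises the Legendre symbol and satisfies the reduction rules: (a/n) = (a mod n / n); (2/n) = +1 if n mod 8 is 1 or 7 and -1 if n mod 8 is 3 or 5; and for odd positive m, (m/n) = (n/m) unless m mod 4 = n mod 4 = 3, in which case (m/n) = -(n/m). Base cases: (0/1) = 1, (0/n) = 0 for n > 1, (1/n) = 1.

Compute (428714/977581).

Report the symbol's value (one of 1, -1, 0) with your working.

0

428714 = 2^1·214357; (2/977581) = -1 since 977581 mod 8 = 5, so (428714/977581) = (-1)^1·(214357/977581); sign now -1
reciprocity: (214357/977581) = +1·(977581/214357) since 214357 mod 4 = 1, 977581 mod 4 = 1; sign now -1
(977581/214357) = (120153/214357)   [reduce mod 214357]
reciprocity: (120153/214357) = +1·(214357/120153) since 120153 mod 4 = 1, 214357 mod 4 = 1; sign now -1
(214357/120153) = (94204/120153)   [reduce mod 120153]
94204 = 2^2·23551; (2/120153) = +1 since 120153 mod 8 = 1, so (94204/120153) = (+1)^2·(23551/120153); sign now -1
reciprocity: (23551/120153) = +1·(120153/23551) since 23551 mod 4 = 3, 120153 mod 4 = 1; sign now -1
(120153/23551) = (2398/23551)   [reduce mod 23551]
2398 = 2^1·1199; (2/23551) = +1 since 23551 mod 8 = 7, so (2398/23551) = (+1)^1·(1199/23551); sign now -1
reciprocity: (1199/23551) = -1·(23551/1199) since 1199 mod 4 = 3, 23551 mod 4 = 3; sign now +1
(23551/1199) = (770/1199)   [reduce mod 1199]
770 = 2^1·385; (2/1199) = +1 since 1199 mod 8 = 7, so (770/1199) = (+1)^1·(385/1199); sign now +1
reciprocity: (385/1199) = +1·(1199/385) since 385 mod 4 = 1, 1199 mod 4 = 3; sign now +1
(1199/385) = (44/385)   [reduce mod 385]
44 = 2^2·11; (2/385) = +1 since 385 mod 8 = 1, so (44/385) = (+1)^2·(11/385); sign now +1
reciprocity: (11/385) = +1·(385/11) since 11 mod 4 = 3, 385 mod 4 = 1; sign now +1
(385/11) = (0/11)   [reduce mod 11]
(0/11) = 0   [gcd(a, n) > 1]; final value = 0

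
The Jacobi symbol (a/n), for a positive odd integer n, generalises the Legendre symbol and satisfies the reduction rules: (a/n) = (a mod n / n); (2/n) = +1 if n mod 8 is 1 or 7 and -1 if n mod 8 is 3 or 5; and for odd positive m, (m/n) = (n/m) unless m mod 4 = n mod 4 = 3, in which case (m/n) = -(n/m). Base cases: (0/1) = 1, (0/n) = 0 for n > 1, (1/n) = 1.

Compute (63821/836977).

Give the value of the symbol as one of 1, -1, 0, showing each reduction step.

1

flip (63821/836977) -> (836977/63821): both odd, 63821 mod 4 = 1, 836977 mod 4 = 1, so the flip contributes +1; sign now +1
(836977/63821): 836977 mod 63821 = 7304, so (836977/63821) = (7304/63821)
factor out 2^3: 7304 = 2^3·913; with 63821 mod 8 = 5, (2/63821) = -1; sign now -1; continue with (913/63821)
flip (913/63821) -> (63821/913): both odd, 913 mod 4 = 1, 63821 mod 4 = 1, so the flip contributes +1; sign now -1
(63821/913): 63821 mod 913 = 824, so (63821/913) = (824/913)
factor out 2^3: 824 = 2^3·103; with 913 mod 8 = 1, (2/913) = +1; sign now -1; continue with (103/913)
flip (103/913) -> (913/103): both odd, 103 mod 4 = 3, 913 mod 4 = 1, so the flip contributes +1; sign now -1
(913/103): 913 mod 103 = 89, so (913/103) = (89/103)
flip (89/103) -> (103/89): both odd, 89 mod 4 = 1, 103 mod 4 = 3, so the flip contributes +1; sign now -1
(103/89): 103 mod 89 = 14, so (103/89) = (14/89)
factor out 2^1: 14 = 2^1·7; with 89 mod 8 = 1, (2/89) = +1; sign now -1; continue with (7/89)
flip (7/89) -> (89/7): both odd, 7 mod 4 = 3, 89 mod 4 = 1, so the flip contributes +1; sign now -1
(89/7): 89 mod 7 = 5, so (89/7) = (5/7)
flip (5/7) -> (7/5): both odd, 5 mod 4 = 1, 7 mod 4 = 3, so the flip contributes +1; sign now -1
(7/5): 7 mod 5 = 2, so (7/5) = (2/5)
factor out 2^1: 2 = 2^1·1; with 5 mod 8 = 5, (2/5) = -1; sign now +1; continue with (1/5)
reached (1/5) = 1, so the symbol is +1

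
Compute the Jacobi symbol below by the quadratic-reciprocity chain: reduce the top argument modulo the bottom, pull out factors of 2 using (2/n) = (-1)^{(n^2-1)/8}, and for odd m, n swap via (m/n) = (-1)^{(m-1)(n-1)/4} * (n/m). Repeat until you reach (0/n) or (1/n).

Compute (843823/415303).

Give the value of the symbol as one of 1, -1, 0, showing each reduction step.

-1

(843823/415303): 843823 mod 415303 = 13217, so (843823/415303) = (13217/415303)
flip (13217/415303) -> (415303/13217): both odd, 13217 mod 4 = 1, 415303 mod 4 = 3, so the flip contributes +1; sign now +1
(415303/13217): 415303 mod 13217 = 5576, so (415303/13217) = (5576/13217)
factor out 2^3: 5576 = 2^3·697; with 13217 mod 8 = 1, (2/13217) = +1; sign now +1; continue with (697/13217)
flip (697/13217) -> (13217/697): both odd, 697 mod 4 = 1, 13217 mod 4 = 1, so the flip contributes +1; sign now +1
(13217/697): 13217 mod 697 = 671, so (13217/697) = (671/697)
flip (671/697) -> (697/671): both odd, 671 mod 4 = 3, 697 mod 4 = 1, so the flip contributes +1; sign now +1
(697/671): 697 mod 671 = 26, so (697/671) = (26/671)
factor out 2^1: 26 = 2^1·13; with 671 mod 8 = 7, (2/671) = +1; sign now +1; continue with (13/671)
flip (13/671) -> (671/13): both odd, 13 mod 4 = 1, 671 mod 4 = 3, so the flip contributes +1; sign now +1
(671/13): 671 mod 13 = 8, so (671/13) = (8/13)
factor out 2^3: 8 = 2^3·1; with 13 mod 8 = 5, (2/13) = -1; sign now -1; continue with (1/13)
reached (1/13) = 1, so the symbol is -1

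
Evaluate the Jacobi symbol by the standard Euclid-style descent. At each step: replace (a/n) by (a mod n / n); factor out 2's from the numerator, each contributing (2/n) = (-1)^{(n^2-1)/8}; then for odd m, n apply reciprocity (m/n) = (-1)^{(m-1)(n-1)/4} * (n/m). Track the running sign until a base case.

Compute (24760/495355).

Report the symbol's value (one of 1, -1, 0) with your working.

0

24760 = 2^3·3095; (2/495355) = -1 since 495355 mod 8 = 3, so (24760/495355) = (-1)^3·(3095/495355); sign now -1
reciprocity: (3095/495355) = -1·(495355/3095) since 3095 mod 4 = 3, 495355 mod 4 = 3; sign now +1
(495355/3095) = (155/3095)   [reduce mod 3095]
reciprocity: (155/3095) = -1·(3095/155) since 155 mod 4 = 3, 3095 mod 4 = 3; sign now -1
(3095/155) = (150/155)   [reduce mod 155]
150 = 2^1·75; (2/155) = -1 since 155 mod 8 = 3, so (150/155) = (-1)^1·(75/155); sign now +1
reciprocity: (75/155) = -1·(155/75) since 75 mod 4 = 3, 155 mod 4 = 3; sign now -1
(155/75) = (5/75)   [reduce mod 75]
reciprocity: (5/75) = +1·(75/5) since 5 mod 4 = 1, 75 mod 4 = 3; sign now -1
(75/5) = (0/5)   [reduce mod 5]
(0/5) = 0   [gcd(a, n) > 1]; final value = 0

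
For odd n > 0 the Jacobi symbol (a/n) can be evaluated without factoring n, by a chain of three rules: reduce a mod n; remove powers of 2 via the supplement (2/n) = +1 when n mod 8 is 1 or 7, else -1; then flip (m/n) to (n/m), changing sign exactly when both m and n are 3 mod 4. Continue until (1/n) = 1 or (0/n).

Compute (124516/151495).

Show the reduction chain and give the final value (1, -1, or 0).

1

124516 = 2^2·31129; (2/151495) = +1 since 151495 mod 8 = 7, so (124516/151495) = (+1)^2·(31129/151495); sign now +1
reciprocity: (31129/151495) = +1·(151495/31129) since 31129 mod 4 = 1, 151495 mod 4 = 3; sign now +1
(151495/31129) = (26979/31129)   [reduce mod 31129]
reciprocity: (26979/31129) = +1·(31129/26979) since 26979 mod 4 = 3, 31129 mod 4 = 1; sign now +1
(31129/26979) = (4150/26979)   [reduce mod 26979]
4150 = 2^1·2075; (2/26979) = -1 since 26979 mod 8 = 3, so (4150/26979) = (-1)^1·(2075/26979); sign now -1
reciprocity: (2075/26979) = -1·(26979/2075) since 2075 mod 4 = 3, 26979 mod 4 = 3; sign now +1
(26979/2075) = (4/2075)   [reduce mod 2075]
4 = 2^2·1; (2/2075) = -1 since 2075 mod 8 = 3, so (4/2075) = (-1)^2·(1/2075); sign now +1
(1/2075) = 1; final value = sign = +1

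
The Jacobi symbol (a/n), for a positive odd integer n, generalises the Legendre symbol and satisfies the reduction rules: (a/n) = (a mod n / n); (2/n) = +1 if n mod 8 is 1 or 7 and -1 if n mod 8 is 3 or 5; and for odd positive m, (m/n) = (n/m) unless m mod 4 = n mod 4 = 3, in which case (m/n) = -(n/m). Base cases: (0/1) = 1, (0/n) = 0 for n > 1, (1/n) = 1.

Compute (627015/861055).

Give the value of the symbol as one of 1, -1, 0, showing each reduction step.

0

reciprocity: (627015/861055) = -1·(861055/627015) since 627015 mod 4 = 3, 861055 mod 4 = 3; sign now -1
(861055/627015) = (234040/627015)   [reduce mod 627015]
234040 = 2^3·29255; (2/627015) = +1 since 627015 mod 8 = 7, so (234040/627015) = (+1)^3·(29255/627015); sign now -1
reciprocity: (29255/627015) = -1·(627015/29255) since 29255 mod 4 = 3, 627015 mod 4 = 3; sign now +1
(627015/29255) = (12660/29255)   [reduce mod 29255]
12660 = 2^2·3165; (2/29255) = +1 since 29255 mod 8 = 7, so (12660/29255) = (+1)^2·(3165/29255); sign now +1
reciprocity: (3165/29255) = +1·(29255/3165) since 3165 mod 4 = 1, 29255 mod 4 = 3; sign now +1
(29255/3165) = (770/3165)   [reduce mod 3165]
770 = 2^1·385; (2/3165) = -1 since 3165 mod 8 = 5, so (770/3165) = (-1)^1·(385/3165); sign now -1
reciprocity: (385/3165) = +1·(3165/385) since 385 mod 4 = 1, 3165 mod 4 = 1; sign now -1
(3165/385) = (85/385)   [reduce mod 385]
reciprocity: (85/385) = +1·(385/85) since 85 mod 4 = 1, 385 mod 4 = 1; sign now -1
(385/85) = (45/85)   [reduce mod 85]
reciprocity: (45/85) = +1·(85/45) since 45 mod 4 = 1, 85 mod 4 = 1; sign now -1
(85/45) = (40/45)   [reduce mod 45]
40 = 2^3·5; (2/45) = -1 since 45 mod 8 = 5, so (40/45) = (-1)^3·(5/45); sign now +1
reciprocity: (5/45) = +1·(45/5) since 5 mod 4 = 1, 45 mod 4 = 1; sign now +1
(45/5) = (0/5)   [reduce mod 5]
(0/5) = 0   [gcd(a, n) > 1]; final value = 0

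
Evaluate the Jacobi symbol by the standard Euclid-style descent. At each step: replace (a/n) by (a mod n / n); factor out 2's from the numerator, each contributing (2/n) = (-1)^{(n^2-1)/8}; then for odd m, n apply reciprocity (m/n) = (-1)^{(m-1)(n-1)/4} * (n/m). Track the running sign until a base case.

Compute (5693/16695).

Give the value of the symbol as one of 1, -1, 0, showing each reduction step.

1

reciprocity: (5693/16695) = +1·(16695/5693) since 5693 mod 4 = 1, 16695 mod 4 = 3; sign now +1
(16695/5693) = (5309/5693)   [reduce mod 5693]
reciprocity: (5309/5693) = +1·(5693/5309) since 5309 mod 4 = 1, 5693 mod 4 = 1; sign now +1
(5693/5309) = (384/5309)   [reduce mod 5309]
384 = 2^7·3; (2/5309) = -1 since 5309 mod 8 = 5, so (384/5309) = (-1)^7·(3/5309); sign now -1
reciprocity: (3/5309) = +1·(5309/3) since 3 mod 4 = 3, 5309 mod 4 = 1; sign now -1
(5309/3) = (2/3)   [reduce mod 3]
2 = 2^1·1; (2/3) = -1 since 3 mod 8 = 3, so (2/3) = (-1)^1·(1/3); sign now +1
(1/3) = 1; final value = sign = +1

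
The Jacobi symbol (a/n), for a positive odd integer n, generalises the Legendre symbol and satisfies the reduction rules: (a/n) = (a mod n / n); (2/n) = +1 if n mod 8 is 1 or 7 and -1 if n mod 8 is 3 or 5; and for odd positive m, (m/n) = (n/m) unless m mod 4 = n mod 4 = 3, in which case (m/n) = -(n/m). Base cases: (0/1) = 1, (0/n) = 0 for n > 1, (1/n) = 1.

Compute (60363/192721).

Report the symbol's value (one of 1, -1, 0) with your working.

reciprocity: (60363/192721) = +1·(192721/60363) since 60363 mod 4 = 3, 192721 mod 4 = 1; sign now +1
(192721/60363) = (11632/60363)   [reduce mod 60363]
11632 = 2^4·727; (2/60363) = -1 since 60363 mod 8 = 3, so (11632/60363) = (-1)^4·(727/60363); sign now +1
reciprocity: (727/60363) = -1·(60363/727) since 727 mod 4 = 3, 60363 mod 4 = 3; sign now -1
(60363/727) = (22/727)   [reduce mod 727]
22 = 2^1·11; (2/727) = +1 since 727 mod 8 = 7, so (22/727) = (+1)^1·(11/727); sign now -1
reciprocity: (11/727) = -1·(727/11) since 11 mod 4 = 3, 727 mod 4 = 3; sign now +1
(727/11) = (1/11)   [reduce mod 11]
(1/11) = 1; final value = sign = +1

1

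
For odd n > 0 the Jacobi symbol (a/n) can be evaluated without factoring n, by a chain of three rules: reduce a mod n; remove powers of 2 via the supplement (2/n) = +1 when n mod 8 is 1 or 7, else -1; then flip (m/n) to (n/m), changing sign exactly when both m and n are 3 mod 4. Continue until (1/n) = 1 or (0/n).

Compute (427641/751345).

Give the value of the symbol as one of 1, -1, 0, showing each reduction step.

flip (427641/751345) -> (751345/427641): both odd, 427641 mod 4 = 1, 751345 mod 4 = 1, so the flip contributes +1; sign now +1
(751345/427641): 751345 mod 427641 = 323704, so (751345/427641) = (323704/427641)
factor out 2^3: 323704 = 2^3·40463; with 427641 mod 8 = 1, (2/427641) = +1; sign now +1; continue with (40463/427641)
flip (40463/427641) -> (427641/40463): both odd, 40463 mod 4 = 3, 427641 mod 4 = 1, so the flip contributes +1; sign now +1
(427641/40463): 427641 mod 40463 = 23011, so (427641/40463) = (23011/40463)
flip (23011/40463) -> (40463/23011): both odd, 23011 mod 4 = 3, 40463 mod 4 = 3, so the flip contributes -1; sign now -1
(40463/23011): 40463 mod 23011 = 17452, so (40463/23011) = (17452/23011)
factor out 2^2: 17452 = 2^2·4363; with 23011 mod 8 = 3, (2/23011) = -1; sign now -1; continue with (4363/23011)
flip (4363/23011) -> (23011/4363): both odd, 4363 mod 4 = 3, 23011 mod 4 = 3, so the flip contributes -1; sign now +1
(23011/4363): 23011 mod 4363 = 1196, so (23011/4363) = (1196/4363)
factor out 2^2: 1196 = 2^2·299; with 4363 mod 8 = 3, (2/4363) = -1; sign now +1; continue with (299/4363)
flip (299/4363) -> (4363/299): both odd, 299 mod 4 = 3, 4363 mod 4 = 3, so the flip contributes -1; sign now -1
(4363/299): 4363 mod 299 = 177, so (4363/299) = (177/299)
flip (177/299) -> (299/177): both odd, 177 mod 4 = 1, 299 mod 4 = 3, so the flip contributes +1; sign now -1
(299/177): 299 mod 177 = 122, so (299/177) = (122/177)
factor out 2^1: 122 = 2^1·61; with 177 mod 8 = 1, (2/177) = +1; sign now -1; continue with (61/177)
flip (61/177) -> (177/61): both odd, 61 mod 4 = 1, 177 mod 4 = 1, so the flip contributes +1; sign now -1
(177/61): 177 mod 61 = 55, so (177/61) = (55/61)
flip (55/61) -> (61/55): both odd, 55 mod 4 = 3, 61 mod 4 = 1, so the flip contributes +1; sign now -1
(61/55): 61 mod 55 = 6, so (61/55) = (6/55)
factor out 2^1: 6 = 2^1·3; with 55 mod 8 = 7, (2/55) = +1; sign now -1; continue with (3/55)
flip (3/55) -> (55/3): both odd, 3 mod 4 = 3, 55 mod 4 = 3, so the flip contributes -1; sign now +1
(55/3): 55 mod 3 = 1, so (55/3) = (1/3)
reached (1/3) = 1, so the symbol is +1

1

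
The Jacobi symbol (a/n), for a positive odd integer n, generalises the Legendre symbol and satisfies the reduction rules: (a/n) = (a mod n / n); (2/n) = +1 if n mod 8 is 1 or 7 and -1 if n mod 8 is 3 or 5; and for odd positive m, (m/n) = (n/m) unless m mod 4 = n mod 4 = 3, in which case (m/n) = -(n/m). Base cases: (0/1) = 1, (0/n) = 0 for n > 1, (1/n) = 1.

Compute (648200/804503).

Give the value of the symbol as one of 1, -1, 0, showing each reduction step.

factor out 2^3: 648200 = 2^3·81025; with 804503 mod 8 = 7, (2/804503) = +1; sign now +1; continue with (81025/804503)
flip (81025/804503) -> (804503/81025): both odd, 81025 mod 4 = 1, 804503 mod 4 = 3, so the flip contributes +1; sign now +1
(804503/81025): 804503 mod 81025 = 75278, so (804503/81025) = (75278/81025)
factor out 2^1: 75278 = 2^1·37639; with 81025 mod 8 = 1, (2/81025) = +1; sign now +1; continue with (37639/81025)
flip (37639/81025) -> (81025/37639): both odd, 37639 mod 4 = 3, 81025 mod 4 = 1, so the flip contributes +1; sign now +1
(81025/37639): 81025 mod 37639 = 5747, so (81025/37639) = (5747/37639)
flip (5747/37639) -> (37639/5747): both odd, 5747 mod 4 = 3, 37639 mod 4 = 3, so the flip contributes -1; sign now -1
(37639/5747): 37639 mod 5747 = 3157, so (37639/5747) = (3157/5747)
flip (3157/5747) -> (5747/3157): both odd, 3157 mod 4 = 1, 5747 mod 4 = 3, so the flip contributes +1; sign now -1
(5747/3157): 5747 mod 3157 = 2590, so (5747/3157) = (2590/3157)
factor out 2^1: 2590 = 2^1·1295; with 3157 mod 8 = 5, (2/3157) = -1; sign now +1; continue with (1295/3157)
flip (1295/3157) -> (3157/1295): both odd, 1295 mod 4 = 3, 3157 mod 4 = 1, so the flip contributes +1; sign now +1
(3157/1295): 3157 mod 1295 = 567, so (3157/1295) = (567/1295)
flip (567/1295) -> (1295/567): both odd, 567 mod 4 = 3, 1295 mod 4 = 3, so the flip contributes -1; sign now -1
(1295/567): 1295 mod 567 = 161, so (1295/567) = (161/567)
flip (161/567) -> (567/161): both odd, 161 mod 4 = 1, 567 mod 4 = 3, so the flip contributes +1; sign now -1
(567/161): 567 mod 161 = 84, so (567/161) = (84/161)
factor out 2^2: 84 = 2^2·21; with 161 mod 8 = 1, (2/161) = +1; sign now -1; continue with (21/161)
flip (21/161) -> (161/21): both odd, 21 mod 4 = 1, 161 mod 4 = 1, so the flip contributes +1; sign now -1
(161/21): 161 mod 21 = 14, so (161/21) = (14/21)
factor out 2^1: 14 = 2^1·7; with 21 mod 8 = 5, (2/21) = -1; sign now +1; continue with (7/21)
flip (7/21) -> (21/7): both odd, 7 mod 4 = 3, 21 mod 4 = 1, so the flip contributes +1; sign now +1
(21/7): 21 mod 7 = 0, so (21/7) = (0/7)
reached (0/7); gcd(a, n) > 1, so (0/7) = 0 and the symbol is 0

0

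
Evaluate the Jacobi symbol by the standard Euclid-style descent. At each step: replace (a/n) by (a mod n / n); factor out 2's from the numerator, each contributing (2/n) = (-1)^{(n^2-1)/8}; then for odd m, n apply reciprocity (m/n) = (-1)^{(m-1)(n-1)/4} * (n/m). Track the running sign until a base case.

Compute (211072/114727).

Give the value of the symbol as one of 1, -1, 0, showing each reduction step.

(211072/114727): 211072 mod 114727 = 96345, so (211072/114727) = (96345/114727)
flip (96345/114727) -> (114727/96345): both odd, 96345 mod 4 = 1, 114727 mod 4 = 3, so the flip contributes +1; sign now +1
(114727/96345): 114727 mod 96345 = 18382, so (114727/96345) = (18382/96345)
factor out 2^1: 18382 = 2^1·9191; with 96345 mod 8 = 1, (2/96345) = +1; sign now +1; continue with (9191/96345)
flip (9191/96345) -> (96345/9191): both odd, 9191 mod 4 = 3, 96345 mod 4 = 1, so the flip contributes +1; sign now +1
(96345/9191): 96345 mod 9191 = 4435, so (96345/9191) = (4435/9191)
flip (4435/9191) -> (9191/4435): both odd, 4435 mod 4 = 3, 9191 mod 4 = 3, so the flip contributes -1; sign now -1
(9191/4435): 9191 mod 4435 = 321, so (9191/4435) = (321/4435)
flip (321/4435) -> (4435/321): both odd, 321 mod 4 = 1, 4435 mod 4 = 3, so the flip contributes +1; sign now -1
(4435/321): 4435 mod 321 = 262, so (4435/321) = (262/321)
factor out 2^1: 262 = 2^1·131; with 321 mod 8 = 1, (2/321) = +1; sign now -1; continue with (131/321)
flip (131/321) -> (321/131): both odd, 131 mod 4 = 3, 321 mod 4 = 1, so the flip contributes +1; sign now -1
(321/131): 321 mod 131 = 59, so (321/131) = (59/131)
flip (59/131) -> (131/59): both odd, 59 mod 4 = 3, 131 mod 4 = 3, so the flip contributes -1; sign now +1
(131/59): 131 mod 59 = 13, so (131/59) = (13/59)
flip (13/59) -> (59/13): both odd, 13 mod 4 = 1, 59 mod 4 = 3, so the flip contributes +1; sign now +1
(59/13): 59 mod 13 = 7, so (59/13) = (7/13)
flip (7/13) -> (13/7): both odd, 7 mod 4 = 3, 13 mod 4 = 1, so the flip contributes +1; sign now +1
(13/7): 13 mod 7 = 6, so (13/7) = (6/7)
factor out 2^1: 6 = 2^1·3; with 7 mod 8 = 7, (2/7) = +1; sign now +1; continue with (3/7)
flip (3/7) -> (7/3): both odd, 3 mod 4 = 3, 7 mod 4 = 3, so the flip contributes -1; sign now -1
(7/3): 7 mod 3 = 1, so (7/3) = (1/3)
reached (1/3) = 1, so the symbol is -1

-1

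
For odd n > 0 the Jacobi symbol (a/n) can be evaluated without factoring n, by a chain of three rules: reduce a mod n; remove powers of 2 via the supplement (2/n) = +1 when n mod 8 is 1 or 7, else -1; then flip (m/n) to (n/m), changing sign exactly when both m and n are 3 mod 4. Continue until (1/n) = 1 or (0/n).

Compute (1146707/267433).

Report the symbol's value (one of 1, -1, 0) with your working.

-1

(1146707/267433): 1146707 mod 267433 = 76975, so (1146707/267433) = (76975/267433)
flip (76975/267433) -> (267433/76975): both odd, 76975 mod 4 = 3, 267433 mod 4 = 1, so the flip contributes +1; sign now +1
(267433/76975): 267433 mod 76975 = 36508, so (267433/76975) = (36508/76975)
factor out 2^2: 36508 = 2^2·9127; with 76975 mod 8 = 7, (2/76975) = +1; sign now +1; continue with (9127/76975)
flip (9127/76975) -> (76975/9127): both odd, 9127 mod 4 = 3, 76975 mod 4 = 3, so the flip contributes -1; sign now -1
(76975/9127): 76975 mod 9127 = 3959, so (76975/9127) = (3959/9127)
flip (3959/9127) -> (9127/3959): both odd, 3959 mod 4 = 3, 9127 mod 4 = 3, so the flip contributes -1; sign now +1
(9127/3959): 9127 mod 3959 = 1209, so (9127/3959) = (1209/3959)
flip (1209/3959) -> (3959/1209): both odd, 1209 mod 4 = 1, 3959 mod 4 = 3, so the flip contributes +1; sign now +1
(3959/1209): 3959 mod 1209 = 332, so (3959/1209) = (332/1209)
factor out 2^2: 332 = 2^2·83; with 1209 mod 8 = 1, (2/1209) = +1; sign now +1; continue with (83/1209)
flip (83/1209) -> (1209/83): both odd, 83 mod 4 = 3, 1209 mod 4 = 1, so the flip contributes +1; sign now +1
(1209/83): 1209 mod 83 = 47, so (1209/83) = (47/83)
flip (47/83) -> (83/47): both odd, 47 mod 4 = 3, 83 mod 4 = 3, so the flip contributes -1; sign now -1
(83/47): 83 mod 47 = 36, so (83/47) = (36/47)
factor out 2^2: 36 = 2^2·9; with 47 mod 8 = 7, (2/47) = +1; sign now -1; continue with (9/47)
flip (9/47) -> (47/9): both odd, 9 mod 4 = 1, 47 mod 4 = 3, so the flip contributes +1; sign now -1
(47/9): 47 mod 9 = 2, so (47/9) = (2/9)
factor out 2^1: 2 = 2^1·1; with 9 mod 8 = 1, (2/9) = +1; sign now -1; continue with (1/9)
reached (1/9) = 1, so the symbol is -1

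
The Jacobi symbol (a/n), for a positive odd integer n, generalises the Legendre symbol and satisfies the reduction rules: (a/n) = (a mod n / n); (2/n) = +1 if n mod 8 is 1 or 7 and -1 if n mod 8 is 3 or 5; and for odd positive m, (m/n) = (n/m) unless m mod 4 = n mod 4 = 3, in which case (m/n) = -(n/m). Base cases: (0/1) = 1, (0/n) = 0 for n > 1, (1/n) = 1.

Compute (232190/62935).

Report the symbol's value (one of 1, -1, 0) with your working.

0

(232190/62935): 232190 mod 62935 = 43385, so (232190/62935) = (43385/62935)
flip (43385/62935) -> (62935/43385): both odd, 43385 mod 4 = 1, 62935 mod 4 = 3, so the flip contributes +1; sign now +1
(62935/43385): 62935 mod 43385 = 19550, so (62935/43385) = (19550/43385)
factor out 2^1: 19550 = 2^1·9775; with 43385 mod 8 = 1, (2/43385) = +1; sign now +1; continue with (9775/43385)
flip (9775/43385) -> (43385/9775): both odd, 9775 mod 4 = 3, 43385 mod 4 = 1, so the flip contributes +1; sign now +1
(43385/9775): 43385 mod 9775 = 4285, so (43385/9775) = (4285/9775)
flip (4285/9775) -> (9775/4285): both odd, 4285 mod 4 = 1, 9775 mod 4 = 3, so the flip contributes +1; sign now +1
(9775/4285): 9775 mod 4285 = 1205, so (9775/4285) = (1205/4285)
flip (1205/4285) -> (4285/1205): both odd, 1205 mod 4 = 1, 4285 mod 4 = 1, so the flip contributes +1; sign now +1
(4285/1205): 4285 mod 1205 = 670, so (4285/1205) = (670/1205)
factor out 2^1: 670 = 2^1·335; with 1205 mod 8 = 5, (2/1205) = -1; sign now -1; continue with (335/1205)
flip (335/1205) -> (1205/335): both odd, 335 mod 4 = 3, 1205 mod 4 = 1, so the flip contributes +1; sign now -1
(1205/335): 1205 mod 335 = 200, so (1205/335) = (200/335)
factor out 2^3: 200 = 2^3·25; with 335 mod 8 = 7, (2/335) = +1; sign now -1; continue with (25/335)
flip (25/335) -> (335/25): both odd, 25 mod 4 = 1, 335 mod 4 = 3, so the flip contributes +1; sign now -1
(335/25): 335 mod 25 = 10, so (335/25) = (10/25)
factor out 2^1: 10 = 2^1·5; with 25 mod 8 = 1, (2/25) = +1; sign now -1; continue with (5/25)
flip (5/25) -> (25/5): both odd, 5 mod 4 = 1, 25 mod 4 = 1, so the flip contributes +1; sign now -1
(25/5): 25 mod 5 = 0, so (25/5) = (0/5)
reached (0/5); gcd(a, n) > 1, so (0/5) = 0 and the symbol is 0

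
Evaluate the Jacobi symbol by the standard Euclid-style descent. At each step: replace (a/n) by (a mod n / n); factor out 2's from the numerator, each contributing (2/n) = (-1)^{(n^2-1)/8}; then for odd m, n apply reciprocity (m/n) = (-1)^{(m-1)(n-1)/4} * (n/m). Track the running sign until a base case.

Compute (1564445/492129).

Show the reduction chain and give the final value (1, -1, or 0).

1

(1564445/492129): 1564445 mod 492129 = 88058, so (1564445/492129) = (88058/492129)
factor out 2^1: 88058 = 2^1·44029; with 492129 mod 8 = 1, (2/492129) = +1; sign now +1; continue with (44029/492129)
flip (44029/492129) -> (492129/44029): both odd, 44029 mod 4 = 1, 492129 mod 4 = 1, so the flip contributes +1; sign now +1
(492129/44029): 492129 mod 44029 = 7810, so (492129/44029) = (7810/44029)
factor out 2^1: 7810 = 2^1·3905; with 44029 mod 8 = 5, (2/44029) = -1; sign now -1; continue with (3905/44029)
flip (3905/44029) -> (44029/3905): both odd, 3905 mod 4 = 1, 44029 mod 4 = 1, so the flip contributes +1; sign now -1
(44029/3905): 44029 mod 3905 = 1074, so (44029/3905) = (1074/3905)
factor out 2^1: 1074 = 2^1·537; with 3905 mod 8 = 1, (2/3905) = +1; sign now -1; continue with (537/3905)
flip (537/3905) -> (3905/537): both odd, 537 mod 4 = 1, 3905 mod 4 = 1, so the flip contributes +1; sign now -1
(3905/537): 3905 mod 537 = 146, so (3905/537) = (146/537)
factor out 2^1: 146 = 2^1·73; with 537 mod 8 = 1, (2/537) = +1; sign now -1; continue with (73/537)
flip (73/537) -> (537/73): both odd, 73 mod 4 = 1, 537 mod 4 = 1, so the flip contributes +1; sign now -1
(537/73): 537 mod 73 = 26, so (537/73) = (26/73)
factor out 2^1: 26 = 2^1·13; with 73 mod 8 = 1, (2/73) = +1; sign now -1; continue with (13/73)
flip (13/73) -> (73/13): both odd, 13 mod 4 = 1, 73 mod 4 = 1, so the flip contributes +1; sign now -1
(73/13): 73 mod 13 = 8, so (73/13) = (8/13)
factor out 2^3: 8 = 2^3·1; with 13 mod 8 = 5, (2/13) = -1; sign now +1; continue with (1/13)
reached (1/13) = 1, so the symbol is +1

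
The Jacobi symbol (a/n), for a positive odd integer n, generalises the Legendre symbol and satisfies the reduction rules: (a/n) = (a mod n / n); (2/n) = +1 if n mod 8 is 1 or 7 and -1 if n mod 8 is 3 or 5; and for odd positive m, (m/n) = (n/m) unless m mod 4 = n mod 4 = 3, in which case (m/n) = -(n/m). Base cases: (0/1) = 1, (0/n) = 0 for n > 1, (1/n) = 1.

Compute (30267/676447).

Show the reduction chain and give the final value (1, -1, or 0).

flip (30267/676447) -> (676447/30267): both odd, 30267 mod 4 = 3, 676447 mod 4 = 3, so the flip contributes -1; sign now -1
(676447/30267): 676447 mod 30267 = 10573, so (676447/30267) = (10573/30267)
flip (10573/30267) -> (30267/10573): both odd, 10573 mod 4 = 1, 30267 mod 4 = 3, so the flip contributes +1; sign now -1
(30267/10573): 30267 mod 10573 = 9121, so (30267/10573) = (9121/10573)
flip (9121/10573) -> (10573/9121): both odd, 9121 mod 4 = 1, 10573 mod 4 = 1, so the flip contributes +1; sign now -1
(10573/9121): 10573 mod 9121 = 1452, so (10573/9121) = (1452/9121)
factor out 2^2: 1452 = 2^2·363; with 9121 mod 8 = 1, (2/9121) = +1; sign now -1; continue with (363/9121)
flip (363/9121) -> (9121/363): both odd, 363 mod 4 = 3, 9121 mod 4 = 1, so the flip contributes +1; sign now -1
(9121/363): 9121 mod 363 = 46, so (9121/363) = (46/363)
factor out 2^1: 46 = 2^1·23; with 363 mod 8 = 3, (2/363) = -1; sign now +1; continue with (23/363)
flip (23/363) -> (363/23): both odd, 23 mod 4 = 3, 363 mod 4 = 3, so the flip contributes -1; sign now -1
(363/23): 363 mod 23 = 18, so (363/23) = (18/23)
factor out 2^1: 18 = 2^1·9; with 23 mod 8 = 7, (2/23) = +1; sign now -1; continue with (9/23)
flip (9/23) -> (23/9): both odd, 9 mod 4 = 1, 23 mod 4 = 3, so the flip contributes +1; sign now -1
(23/9): 23 mod 9 = 5, so (23/9) = (5/9)
flip (5/9) -> (9/5): both odd, 5 mod 4 = 1, 9 mod 4 = 1, so the flip contributes +1; sign now -1
(9/5): 9 mod 5 = 4, so (9/5) = (4/5)
factor out 2^2: 4 = 2^2·1; with 5 mod 8 = 5, (2/5) = -1; sign now -1; continue with (1/5)
reached (1/5) = 1, so the symbol is -1

-1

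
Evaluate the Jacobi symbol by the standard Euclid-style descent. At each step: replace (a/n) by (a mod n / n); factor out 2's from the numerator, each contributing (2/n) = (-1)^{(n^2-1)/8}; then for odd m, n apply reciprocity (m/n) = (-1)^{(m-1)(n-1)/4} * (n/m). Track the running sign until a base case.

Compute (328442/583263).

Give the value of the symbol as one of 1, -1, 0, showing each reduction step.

-1

328442 = 2^1·164221; (2/583263) = +1 since 583263 mod 8 = 7, so (328442/583263) = (+1)^1·(164221/583263); sign now +1
reciprocity: (164221/583263) = +1·(583263/164221) since 164221 mod 4 = 1, 583263 mod 4 = 3; sign now +1
(583263/164221) = (90600/164221)   [reduce mod 164221]
90600 = 2^3·11325; (2/164221) = -1 since 164221 mod 8 = 5, so (90600/164221) = (-1)^3·(11325/164221); sign now -1
reciprocity: (11325/164221) = +1·(164221/11325) since 11325 mod 4 = 1, 164221 mod 4 = 1; sign now -1
(164221/11325) = (5671/11325)   [reduce mod 11325]
reciprocity: (5671/11325) = +1·(11325/5671) since 5671 mod 4 = 3, 11325 mod 4 = 1; sign now -1
(11325/5671) = (5654/5671)   [reduce mod 5671]
5654 = 2^1·2827; (2/5671) = +1 since 5671 mod 8 = 7, so (5654/5671) = (+1)^1·(2827/5671); sign now -1
reciprocity: (2827/5671) = -1·(5671/2827) since 2827 mod 4 = 3, 5671 mod 4 = 3; sign now +1
(5671/2827) = (17/2827)   [reduce mod 2827]
reciprocity: (17/2827) = +1·(2827/17) since 17 mod 4 = 1, 2827 mod 4 = 3; sign now +1
(2827/17) = (5/17)   [reduce mod 17]
reciprocity: (5/17) = +1·(17/5) since 5 mod 4 = 1, 17 mod 4 = 1; sign now +1
(17/5) = (2/5)   [reduce mod 5]
2 = 2^1·1; (2/5) = -1 since 5 mod 8 = 5, so (2/5) = (-1)^1·(1/5); sign now -1
(1/5) = 1; final value = sign = -1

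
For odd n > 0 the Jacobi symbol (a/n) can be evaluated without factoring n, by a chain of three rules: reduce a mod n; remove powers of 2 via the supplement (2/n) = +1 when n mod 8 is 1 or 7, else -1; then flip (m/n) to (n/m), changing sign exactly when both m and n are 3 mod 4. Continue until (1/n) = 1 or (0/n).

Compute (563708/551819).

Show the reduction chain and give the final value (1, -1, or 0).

-1

(563708/551819): 563708 mod 551819 = 11889, so (563708/551819) = (11889/551819)
flip (11889/551819) -> (551819/11889): both odd, 11889 mod 4 = 1, 551819 mod 4 = 3, so the flip contributes +1; sign now +1
(551819/11889): 551819 mod 11889 = 4925, so (551819/11889) = (4925/11889)
flip (4925/11889) -> (11889/4925): both odd, 4925 mod 4 = 1, 11889 mod 4 = 1, so the flip contributes +1; sign now +1
(11889/4925): 11889 mod 4925 = 2039, so (11889/4925) = (2039/4925)
flip (2039/4925) -> (4925/2039): both odd, 2039 mod 4 = 3, 4925 mod 4 = 1, so the flip contributes +1; sign now +1
(4925/2039): 4925 mod 2039 = 847, so (4925/2039) = (847/2039)
flip (847/2039) -> (2039/847): both odd, 847 mod 4 = 3, 2039 mod 4 = 3, so the flip contributes -1; sign now -1
(2039/847): 2039 mod 847 = 345, so (2039/847) = (345/847)
flip (345/847) -> (847/345): both odd, 345 mod 4 = 1, 847 mod 4 = 3, so the flip contributes +1; sign now -1
(847/345): 847 mod 345 = 157, so (847/345) = (157/345)
flip (157/345) -> (345/157): both odd, 157 mod 4 = 1, 345 mod 4 = 1, so the flip contributes +1; sign now -1
(345/157): 345 mod 157 = 31, so (345/157) = (31/157)
flip (31/157) -> (157/31): both odd, 31 mod 4 = 3, 157 mod 4 = 1, so the flip contributes +1; sign now -1
(157/31): 157 mod 31 = 2, so (157/31) = (2/31)
factor out 2^1: 2 = 2^1·1; with 31 mod 8 = 7, (2/31) = +1; sign now -1; continue with (1/31)
reached (1/31) = 1, so the symbol is -1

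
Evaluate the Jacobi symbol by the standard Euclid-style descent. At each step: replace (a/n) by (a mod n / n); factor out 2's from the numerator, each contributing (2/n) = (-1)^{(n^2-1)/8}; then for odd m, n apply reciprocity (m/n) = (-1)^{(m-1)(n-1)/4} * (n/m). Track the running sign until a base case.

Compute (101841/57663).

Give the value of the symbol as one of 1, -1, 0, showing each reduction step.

0

(101841/57663): 101841 mod 57663 = 44178, so (101841/57663) = (44178/57663)
factor out 2^1: 44178 = 2^1·22089; with 57663 mod 8 = 7, (2/57663) = +1; sign now +1; continue with (22089/57663)
flip (22089/57663) -> (57663/22089): both odd, 22089 mod 4 = 1, 57663 mod 4 = 3, so the flip contributes +1; sign now +1
(57663/22089): 57663 mod 22089 = 13485, so (57663/22089) = (13485/22089)
flip (13485/22089) -> (22089/13485): both odd, 13485 mod 4 = 1, 22089 mod 4 = 1, so the flip contributes +1; sign now +1
(22089/13485): 22089 mod 13485 = 8604, so (22089/13485) = (8604/13485)
factor out 2^2: 8604 = 2^2·2151; with 13485 mod 8 = 5, (2/13485) = -1; sign now +1; continue with (2151/13485)
flip (2151/13485) -> (13485/2151): both odd, 2151 mod 4 = 3, 13485 mod 4 = 1, so the flip contributes +1; sign now +1
(13485/2151): 13485 mod 2151 = 579, so (13485/2151) = (579/2151)
flip (579/2151) -> (2151/579): both odd, 579 mod 4 = 3, 2151 mod 4 = 3, so the flip contributes -1; sign now -1
(2151/579): 2151 mod 579 = 414, so (2151/579) = (414/579)
factor out 2^1: 414 = 2^1·207; with 579 mod 8 = 3, (2/579) = -1; sign now +1; continue with (207/579)
flip (207/579) -> (579/207): both odd, 207 mod 4 = 3, 579 mod 4 = 3, so the flip contributes -1; sign now -1
(579/207): 579 mod 207 = 165, so (579/207) = (165/207)
flip (165/207) -> (207/165): both odd, 165 mod 4 = 1, 207 mod 4 = 3, so the flip contributes +1; sign now -1
(207/165): 207 mod 165 = 42, so (207/165) = (42/165)
factor out 2^1: 42 = 2^1·21; with 165 mod 8 = 5, (2/165) = -1; sign now +1; continue with (21/165)
flip (21/165) -> (165/21): both odd, 21 mod 4 = 1, 165 mod 4 = 1, so the flip contributes +1; sign now +1
(165/21): 165 mod 21 = 18, so (165/21) = (18/21)
factor out 2^1: 18 = 2^1·9; with 21 mod 8 = 5, (2/21) = -1; sign now -1; continue with (9/21)
flip (9/21) -> (21/9): both odd, 9 mod 4 = 1, 21 mod 4 = 1, so the flip contributes +1; sign now -1
(21/9): 21 mod 9 = 3, so (21/9) = (3/9)
flip (3/9) -> (9/3): both odd, 3 mod 4 = 3, 9 mod 4 = 1, so the flip contributes +1; sign now -1
(9/3): 9 mod 3 = 0, so (9/3) = (0/3)
reached (0/3); gcd(a, n) > 1, so (0/3) = 0 and the symbol is 0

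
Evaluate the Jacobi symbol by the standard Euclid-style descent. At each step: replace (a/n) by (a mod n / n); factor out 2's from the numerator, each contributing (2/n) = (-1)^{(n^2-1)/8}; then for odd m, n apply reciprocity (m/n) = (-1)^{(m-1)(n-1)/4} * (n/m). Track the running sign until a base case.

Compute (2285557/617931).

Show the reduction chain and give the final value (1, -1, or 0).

-1

(2285557/617931): 2285557 mod 617931 = 431764, so (2285557/617931) = (431764/617931)
factor out 2^2: 431764 = 2^2·107941; with 617931 mod 8 = 3, (2/617931) = -1; sign now +1; continue with (107941/617931)
flip (107941/617931) -> (617931/107941): both odd, 107941 mod 4 = 1, 617931 mod 4 = 3, so the flip contributes +1; sign now +1
(617931/107941): 617931 mod 107941 = 78226, so (617931/107941) = (78226/107941)
factor out 2^1: 78226 = 2^1·39113; with 107941 mod 8 = 5, (2/107941) = -1; sign now -1; continue with (39113/107941)
flip (39113/107941) -> (107941/39113): both odd, 39113 mod 4 = 1, 107941 mod 4 = 1, so the flip contributes +1; sign now -1
(107941/39113): 107941 mod 39113 = 29715, so (107941/39113) = (29715/39113)
flip (29715/39113) -> (39113/29715): both odd, 29715 mod 4 = 3, 39113 mod 4 = 1, so the flip contributes +1; sign now -1
(39113/29715): 39113 mod 29715 = 9398, so (39113/29715) = (9398/29715)
factor out 2^1: 9398 = 2^1·4699; with 29715 mod 8 = 3, (2/29715) = -1; sign now +1; continue with (4699/29715)
flip (4699/29715) -> (29715/4699): both odd, 4699 mod 4 = 3, 29715 mod 4 = 3, so the flip contributes -1; sign now -1
(29715/4699): 29715 mod 4699 = 1521, so (29715/4699) = (1521/4699)
flip (1521/4699) -> (4699/1521): both odd, 1521 mod 4 = 1, 4699 mod 4 = 3, so the flip contributes +1; sign now -1
(4699/1521): 4699 mod 1521 = 136, so (4699/1521) = (136/1521)
factor out 2^3: 136 = 2^3·17; with 1521 mod 8 = 1, (2/1521) = +1; sign now -1; continue with (17/1521)
flip (17/1521) -> (1521/17): both odd, 17 mod 4 = 1, 1521 mod 4 = 1, so the flip contributes +1; sign now -1
(1521/17): 1521 mod 17 = 8, so (1521/17) = (8/17)
factor out 2^3: 8 = 2^3·1; with 17 mod 8 = 1, (2/17) = +1; sign now -1; continue with (1/17)
reached (1/17) = 1, so the symbol is -1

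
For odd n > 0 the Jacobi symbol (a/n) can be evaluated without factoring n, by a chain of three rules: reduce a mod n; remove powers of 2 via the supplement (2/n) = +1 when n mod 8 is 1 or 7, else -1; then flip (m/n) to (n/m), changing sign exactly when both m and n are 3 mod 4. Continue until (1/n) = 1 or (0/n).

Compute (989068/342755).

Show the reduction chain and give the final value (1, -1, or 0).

1

(989068/342755) = (303558/342755)   [reduce mod 342755]
303558 = 2^1·151779; (2/342755) = -1 since 342755 mod 8 = 3, so (303558/342755) = (-1)^1·(151779/342755); sign now -1
reciprocity: (151779/342755) = -1·(342755/151779) since 151779 mod 4 = 3, 342755 mod 4 = 3; sign now +1
(342755/151779) = (39197/151779)   [reduce mod 151779]
reciprocity: (39197/151779) = +1·(151779/39197) since 39197 mod 4 = 1, 151779 mod 4 = 3; sign now +1
(151779/39197) = (34188/39197)   [reduce mod 39197]
34188 = 2^2·8547; (2/39197) = -1 since 39197 mod 8 = 5, so (34188/39197) = (-1)^2·(8547/39197); sign now +1
reciprocity: (8547/39197) = +1·(39197/8547) since 8547 mod 4 = 3, 39197 mod 4 = 1; sign now +1
(39197/8547) = (5009/8547)   [reduce mod 8547]
reciprocity: (5009/8547) = +1·(8547/5009) since 5009 mod 4 = 1, 8547 mod 4 = 3; sign now +1
(8547/5009) = (3538/5009)   [reduce mod 5009]
3538 = 2^1·1769; (2/5009) = +1 since 5009 mod 8 = 1, so (3538/5009) = (+1)^1·(1769/5009); sign now +1
reciprocity: (1769/5009) = +1·(5009/1769) since 1769 mod 4 = 1, 5009 mod 4 = 1; sign now +1
(5009/1769) = (1471/1769)   [reduce mod 1769]
reciprocity: (1471/1769) = +1·(1769/1471) since 1471 mod 4 = 3, 1769 mod 4 = 1; sign now +1
(1769/1471) = (298/1471)   [reduce mod 1471]
298 = 2^1·149; (2/1471) = +1 since 1471 mod 8 = 7, so (298/1471) = (+1)^1·(149/1471); sign now +1
reciprocity: (149/1471) = +1·(1471/149) since 149 mod 4 = 1, 1471 mod 4 = 3; sign now +1
(1471/149) = (130/149)   [reduce mod 149]
130 = 2^1·65; (2/149) = -1 since 149 mod 8 = 5, so (130/149) = (-1)^1·(65/149); sign now -1
reciprocity: (65/149) = +1·(149/65) since 65 mod 4 = 1, 149 mod 4 = 1; sign now -1
(149/65) = (19/65)   [reduce mod 65]
reciprocity: (19/65) = +1·(65/19) since 19 mod 4 = 3, 65 mod 4 = 1; sign now -1
(65/19) = (8/19)   [reduce mod 19]
8 = 2^3·1; (2/19) = -1 since 19 mod 8 = 3, so (8/19) = (-1)^3·(1/19); sign now +1
(1/19) = 1; final value = sign = +1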